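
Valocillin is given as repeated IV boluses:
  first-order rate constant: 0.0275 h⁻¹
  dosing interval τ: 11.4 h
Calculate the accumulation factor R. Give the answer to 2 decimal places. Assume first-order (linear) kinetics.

e^(−kτ) = e^(−0.02750 × 11.4) = 0.7309
Accumulation ratio R = 1 / (1 − e^(−kτ)) = 1 / (1 − 0.7309) = 3.716

3.72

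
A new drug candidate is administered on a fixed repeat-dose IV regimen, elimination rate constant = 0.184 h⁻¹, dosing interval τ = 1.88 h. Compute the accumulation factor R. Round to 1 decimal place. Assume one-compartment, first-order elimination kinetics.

e^(−kτ) = e^(−0.1840 × 1.88) = 0.7076
Accumulation ratio R = 1 / (1 − e^(−kτ)) = 1 / (1 − 0.7076) = 3.420

3.4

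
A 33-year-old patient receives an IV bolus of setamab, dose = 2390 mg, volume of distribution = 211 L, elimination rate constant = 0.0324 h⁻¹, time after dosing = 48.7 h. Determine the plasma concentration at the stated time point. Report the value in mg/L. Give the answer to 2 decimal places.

C₀ = Dose / Vd = 2390 / 211 = 11.33 mg/L
C = C₀ · e^(−k·t) = 11.33 × e^(−0.03240 × 48.7)
  = 11.33 × 0.2064 = 2.339 mg/L

2.34 mg/L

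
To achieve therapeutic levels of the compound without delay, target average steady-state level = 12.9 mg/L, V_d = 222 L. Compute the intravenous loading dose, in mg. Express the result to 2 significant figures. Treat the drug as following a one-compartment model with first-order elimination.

LD = Css × Vd = 12.9 × 222 = 2864 mg

2900 mg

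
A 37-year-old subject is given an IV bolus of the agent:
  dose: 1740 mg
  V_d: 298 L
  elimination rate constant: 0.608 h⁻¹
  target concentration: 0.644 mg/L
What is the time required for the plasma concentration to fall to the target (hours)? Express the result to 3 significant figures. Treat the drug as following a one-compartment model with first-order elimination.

C₀ = Dose / Vd = 1740 / 298 = 5.839 mg/L
t = ln(C₀ / C) / k = ln(5.839 / 0.644) / 0.6080
  = ln(9.067) / 0.6080 = 2.205 / 0.6080 = 3.627 h

3.63 h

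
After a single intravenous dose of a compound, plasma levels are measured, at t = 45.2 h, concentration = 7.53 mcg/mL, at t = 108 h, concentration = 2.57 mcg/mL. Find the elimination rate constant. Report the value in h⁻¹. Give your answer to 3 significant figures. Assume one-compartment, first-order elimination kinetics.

0.0171 h⁻¹

k = ln(C₁/C₂) / (t₂ − t₁) = ln(7.53/2.57) / (108 − 45.2)
  = 1.075 / 62.80 = 0.01712 h⁻¹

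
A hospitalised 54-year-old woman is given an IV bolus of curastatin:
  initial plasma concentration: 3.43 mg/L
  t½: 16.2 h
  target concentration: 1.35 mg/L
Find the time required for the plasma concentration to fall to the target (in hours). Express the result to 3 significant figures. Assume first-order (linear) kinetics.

21.8 h

k = ln2 / t½ = 0.693147 / 16.2 = 0.04279 h⁻¹
t = ln(C₀ / C) / k = ln(3.430 / 1.35) / 0.04279
  = ln(2.541) / 0.04279 = 0.9326 / 0.04279 = 21.79 h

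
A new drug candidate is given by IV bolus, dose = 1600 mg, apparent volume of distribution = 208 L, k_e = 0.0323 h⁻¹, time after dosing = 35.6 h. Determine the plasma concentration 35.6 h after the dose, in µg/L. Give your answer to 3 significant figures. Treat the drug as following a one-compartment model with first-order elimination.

C₀ = Dose / Vd = 1600 / 208 = 7.692 mg/L
C = C₀ · e^(−k·t) = 7.692 × e^(−0.03230 × 35.6)
  = 7.692 × 0.3167 = 2.436 mg/L
Convert: 2.436 mg/L × 1000 = 2436 µg/L

2440 µg/L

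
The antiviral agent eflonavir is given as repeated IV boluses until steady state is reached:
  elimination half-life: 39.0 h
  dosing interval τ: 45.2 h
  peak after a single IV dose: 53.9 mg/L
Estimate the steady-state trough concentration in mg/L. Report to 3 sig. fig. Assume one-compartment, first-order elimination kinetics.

43.7 mg/L

k = ln2 / t½ = 0.693147 / 39.0 = 0.01777 h⁻¹
e^(−kτ) = e^(−0.01777 × 45.2) = 0.4479
Accumulation ratio R = 1 / (1 − e^(−kτ)) = 1 / (1 − 0.4479) = 1.811
Steady-state trough = C₀ × R × e^(−kτ) = 53.9 × 1.811 × 0.4479 = 43.72 mg/L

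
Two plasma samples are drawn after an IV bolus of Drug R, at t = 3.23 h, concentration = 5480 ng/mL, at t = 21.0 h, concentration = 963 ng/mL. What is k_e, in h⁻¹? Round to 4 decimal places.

k = ln(C₁/C₂) / (t₂ − t₁) = ln(5480/963) / (21.0 − 3.23)
  = 1.739 / 17.77 = 0.09786 h⁻¹

0.0979 h⁻¹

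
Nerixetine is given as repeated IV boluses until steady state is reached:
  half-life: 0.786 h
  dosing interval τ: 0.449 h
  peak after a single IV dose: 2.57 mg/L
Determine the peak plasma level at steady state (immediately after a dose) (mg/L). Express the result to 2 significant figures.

7.9 mg/L

k = ln2 / t½ = 0.693147 / 0.786 = 0.8819 h⁻¹
e^(−kτ) = e^(−0.8819 × 0.449) = 0.6730
Accumulation ratio R = 1 / (1 − e^(−kτ)) = 1 / (1 − 0.6730) = 3.058
Steady-state peak = C₀ × R = 2.57 × 3.058 = 7.859 mg/L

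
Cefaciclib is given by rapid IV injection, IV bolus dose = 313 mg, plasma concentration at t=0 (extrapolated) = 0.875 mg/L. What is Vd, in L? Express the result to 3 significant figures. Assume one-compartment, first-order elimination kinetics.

Vd = Dose / C₀ = 313.0 / 0.875 = 357.7 L

358 L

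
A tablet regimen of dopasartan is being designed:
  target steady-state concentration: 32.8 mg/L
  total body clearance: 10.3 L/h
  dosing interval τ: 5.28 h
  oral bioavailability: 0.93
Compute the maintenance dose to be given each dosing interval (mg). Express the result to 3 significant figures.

1920 mg

At steady state, F × (Dose/τ) = Css × CL.
Dose = Css × CL × τ / F = 32.8 × 10.30 × 5.28 / 0.93 = 1918 mg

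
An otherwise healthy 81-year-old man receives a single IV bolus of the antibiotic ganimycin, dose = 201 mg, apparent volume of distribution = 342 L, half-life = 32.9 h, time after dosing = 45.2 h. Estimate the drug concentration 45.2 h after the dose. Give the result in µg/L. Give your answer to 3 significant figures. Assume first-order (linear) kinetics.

C₀ = Dose / Vd = 201.0 / 342 = 0.5877 mg/L
k = ln2 / t½ = 0.693147 / 32.9 = 0.02107 h⁻¹
C = C₀ · e^(−k·t) = 0.5877 × e^(−0.02107 × 45.2)
  = 0.5877 × 0.3858 = 0.2267 mg/L
Convert: 0.2267 mg/L × 1000 = 226.7 µg/L

227 µg/L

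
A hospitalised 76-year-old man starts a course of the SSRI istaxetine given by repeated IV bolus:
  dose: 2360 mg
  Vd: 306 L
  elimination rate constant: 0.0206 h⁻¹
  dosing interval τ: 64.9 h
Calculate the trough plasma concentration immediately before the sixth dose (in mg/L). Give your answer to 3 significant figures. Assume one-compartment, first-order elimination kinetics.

C₀ per dose = Dose / Vd = 2360 / 306 = 7.712 mg/L
Fraction remaining after one interval: r = e^(−kτ) = e^(−0.02060 × 64.9) = 0.2626
Before dose 6, 5 doses have been given (aged 1τ, 2τ, 3τ, 4τ, 5τ).
C_trough = C₀ × (r + r² + … + r^5) = C₀ × r(1−r^5)/(1−r)
        = 7.712 × 0.2626 × (1 − 0.001249) / (1 − 0.2626) = 2.743 mg/L

2.74 mg/L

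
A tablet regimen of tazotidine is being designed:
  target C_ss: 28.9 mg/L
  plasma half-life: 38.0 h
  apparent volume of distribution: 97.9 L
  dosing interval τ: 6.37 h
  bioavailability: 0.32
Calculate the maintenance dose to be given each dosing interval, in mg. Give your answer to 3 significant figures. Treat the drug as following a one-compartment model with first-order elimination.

k = ln2 / t½ = 0.693147 / 38.0 = 0.01824 h⁻¹
CL = k × Vd = 0.01824 × 97.9 = 1.786 L/h
At steady state, F × (Dose/τ) = Css × CL.
Dose = Css × CL × τ / F = 28.9 × 1.786 × 6.37 / 0.32 = 1027 mg

1030 mg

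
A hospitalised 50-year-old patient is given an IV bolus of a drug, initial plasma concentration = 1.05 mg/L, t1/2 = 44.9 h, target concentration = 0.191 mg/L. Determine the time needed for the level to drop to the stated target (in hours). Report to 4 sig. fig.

k = ln2 / t½ = 0.693147 / 44.9 = 0.01544 h⁻¹
t = ln(C₀ / C) / k = ln(1.050 / 0.191) / 0.01544
  = ln(5.497) / 0.01544 = 1.704 / 0.01544 = 110.4 h

110.4 h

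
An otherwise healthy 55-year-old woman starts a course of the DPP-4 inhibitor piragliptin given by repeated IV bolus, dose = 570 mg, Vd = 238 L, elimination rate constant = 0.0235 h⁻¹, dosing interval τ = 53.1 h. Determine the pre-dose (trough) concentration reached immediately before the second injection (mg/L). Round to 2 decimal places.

C₀ per dose = Dose / Vd = 570 / 238 = 2.395 mg/L
Fraction remaining after one interval: r = e^(−kτ) = e^(−0.02350 × 53.1) = 0.2871
Before dose 2, 1 dose has been given (aged 1τ).
C_trough = C₀ × r = 2.395 × 0.2871 = 0.6876 mg/L

0.69 mg/L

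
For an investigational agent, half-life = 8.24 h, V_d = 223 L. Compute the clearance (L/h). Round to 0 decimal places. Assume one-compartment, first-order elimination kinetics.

19 L/h

k = ln2 / t½ = 0.693147 / 8.24 = 0.08412 h⁻¹
CL = k × Vd = 0.08412 × 223 = 18.76 L/h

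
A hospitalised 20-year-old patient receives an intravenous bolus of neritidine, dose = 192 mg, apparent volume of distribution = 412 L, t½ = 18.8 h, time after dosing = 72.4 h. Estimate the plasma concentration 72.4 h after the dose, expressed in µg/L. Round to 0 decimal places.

32 µg/L

C₀ = Dose / Vd = 192.0 / 412 = 0.4660 mg/L
k = ln2 / t½ = 0.693147 / 18.8 = 0.03687 h⁻¹
C = C₀ · e^(−k·t) = 0.4660 × e^(−0.03687 × 72.4)
  = 0.4660 × 0.06929 = 0.03229 mg/L
Convert: 0.03229 mg/L × 1000 = 32.29 µg/L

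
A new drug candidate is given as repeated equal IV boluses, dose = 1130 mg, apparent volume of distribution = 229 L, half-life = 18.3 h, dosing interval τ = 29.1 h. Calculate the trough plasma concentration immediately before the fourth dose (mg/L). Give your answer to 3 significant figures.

C₀ per dose = Dose / Vd = 1130 / 229 = 4.934 mg/L
k = ln2 / t½ = 0.693147 / 18.3 = 0.03788 h⁻¹
Fraction remaining after one interval: r = e^(−kτ) = e^(−0.03788 × 29.1) = 0.3321
Before dose 4, 3 doses have been given (aged 1τ, 2τ, 3τ).
C_trough = C₀ × (r + r² + … + r^3) = C₀ × r(1−r^3)/(1−r)
        = 4.934 × 0.3321 × (1 − 0.03663) / (1 − 0.3321) = 2.363 mg/L

2.36 mg/L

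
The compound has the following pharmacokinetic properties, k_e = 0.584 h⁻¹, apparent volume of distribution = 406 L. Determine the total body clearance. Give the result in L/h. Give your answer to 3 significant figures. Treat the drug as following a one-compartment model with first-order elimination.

237 L/h

CL = k × Vd = 0.584 × 406 = 237.1 L/h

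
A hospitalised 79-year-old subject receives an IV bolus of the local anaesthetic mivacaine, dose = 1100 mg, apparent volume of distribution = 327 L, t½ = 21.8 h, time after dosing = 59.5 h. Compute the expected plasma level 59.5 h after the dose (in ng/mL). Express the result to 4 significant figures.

507.3 ng/mL

C₀ = Dose / Vd = 1100 / 327 = 3.364 mg/L
k = ln2 / t½ = 0.693147 / 21.8 = 0.03180 h⁻¹
C = C₀ · e^(−k·t) = 3.364 × e^(−0.03180 × 59.5)
  = 3.364 × 0.1508 = 0.5073 mg/L
Convert: 0.5073 mg/L × 1000 = 507.3 ng/mL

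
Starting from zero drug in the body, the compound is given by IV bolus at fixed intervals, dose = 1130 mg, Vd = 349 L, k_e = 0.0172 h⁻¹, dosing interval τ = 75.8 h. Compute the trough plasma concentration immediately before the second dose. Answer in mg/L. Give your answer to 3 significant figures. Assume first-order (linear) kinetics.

0.879 mg/L

C₀ per dose = Dose / Vd = 1130 / 349 = 3.238 mg/L
Fraction remaining after one interval: r = e^(−kτ) = e^(−0.01720 × 75.8) = 0.2715
Before dose 2, 1 dose has been given (aged 1τ).
C_trough = C₀ × r = 3.238 × 0.2715 = 0.8791 mg/L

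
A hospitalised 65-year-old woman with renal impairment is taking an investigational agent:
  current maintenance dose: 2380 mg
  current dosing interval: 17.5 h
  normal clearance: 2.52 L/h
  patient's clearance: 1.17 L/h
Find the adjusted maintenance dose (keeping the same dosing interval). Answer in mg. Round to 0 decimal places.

1105 mg

To keep the same average steady-state level, dosing rate must scale with clearance.
CL ratio = 1.17 / 2.52 = 0.4643
New dose (same interval) = 2380 × 0.4643 = 1105 mg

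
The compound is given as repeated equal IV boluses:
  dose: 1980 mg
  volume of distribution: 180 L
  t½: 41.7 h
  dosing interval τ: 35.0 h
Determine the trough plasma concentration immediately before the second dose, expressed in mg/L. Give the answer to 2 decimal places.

C₀ per dose = Dose / Vd = 1980 / 180 = 11.00 mg/L
k = ln2 / t½ = 0.693147 / 41.7 = 0.01662 h⁻¹
Fraction remaining after one interval: r = e^(−kτ) = e^(−0.01662 × 35.0) = 0.5589
Before dose 2, 1 dose has been given (aged 1τ).
C_trough = C₀ × r = 11.00 × 0.5589 = 6.148 mg/L

6.15 mg/L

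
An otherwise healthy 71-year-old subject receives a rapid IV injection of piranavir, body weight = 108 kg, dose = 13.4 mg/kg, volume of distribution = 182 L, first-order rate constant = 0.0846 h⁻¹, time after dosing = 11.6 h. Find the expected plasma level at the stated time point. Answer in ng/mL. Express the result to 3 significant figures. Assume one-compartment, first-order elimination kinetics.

Total dose = 13.4 × 108 = 1447 mg
C₀ = Dose / Vd = 1447 / 182 = 7.951 mg/L
C = C₀ · e^(−k·t) = 7.951 × e^(−0.08460 × 11.6)
  = 7.951 × 0.3748 = 2.980 mg/L
Convert: 2.980 mg/L × 1000 = 2980 ng/mL

2980 ng/mL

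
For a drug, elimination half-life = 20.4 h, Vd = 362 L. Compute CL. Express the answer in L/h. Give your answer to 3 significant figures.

k = ln2 / t½ = 0.693147 / 20.4 = 0.03398 h⁻¹
CL = k × Vd = 0.03398 × 362 = 12.30 L/h

12.3 L/h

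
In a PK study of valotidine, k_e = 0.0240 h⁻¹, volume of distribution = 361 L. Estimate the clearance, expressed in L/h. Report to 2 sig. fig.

CL = k × Vd = 0.0240 × 361 = 8.664 L/h

8.7 L/h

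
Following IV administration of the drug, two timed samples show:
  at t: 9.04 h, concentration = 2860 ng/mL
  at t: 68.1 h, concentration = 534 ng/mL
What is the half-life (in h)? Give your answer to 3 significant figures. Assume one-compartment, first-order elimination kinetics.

24.4 h

k = ln(C₁/C₂) / (t₂ − t₁) = ln(2860/534) / (68.1 − 9.04)
  = 1.678 / 59.06 = 0.02841 h⁻¹
t½ = ln2 / k = 0.693147 / 0.02841 = 24.40 h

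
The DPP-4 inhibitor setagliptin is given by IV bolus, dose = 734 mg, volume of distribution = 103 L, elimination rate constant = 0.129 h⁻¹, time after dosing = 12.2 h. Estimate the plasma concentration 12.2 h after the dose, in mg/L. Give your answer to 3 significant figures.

1.48 mg/L

C₀ = Dose / Vd = 734.0 / 103 = 7.126 mg/L
C = C₀ · e^(−k·t) = 7.126 × e^(−0.1290 × 12.2)
  = 7.126 × 0.2073 = 1.477 mg/L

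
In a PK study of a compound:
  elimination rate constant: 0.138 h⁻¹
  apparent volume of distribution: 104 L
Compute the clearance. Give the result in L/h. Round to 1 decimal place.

14.4 L/h

CL = k × Vd = 0.138 × 104 = 14.35 L/h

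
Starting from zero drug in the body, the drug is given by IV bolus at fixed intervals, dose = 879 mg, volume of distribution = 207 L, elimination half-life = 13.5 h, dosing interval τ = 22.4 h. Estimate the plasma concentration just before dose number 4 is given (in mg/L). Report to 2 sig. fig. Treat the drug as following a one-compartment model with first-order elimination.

1.9 mg/L

C₀ per dose = Dose / Vd = 879 / 207 = 4.246 mg/L
k = ln2 / t½ = 0.693147 / 13.5 = 0.05134 h⁻¹
Fraction remaining after one interval: r = e^(−kτ) = e^(−0.05134 × 22.4) = 0.3166
Before dose 4, 3 doses have been given (aged 1τ, 2τ, 3τ).
C_trough = C₀ × (r + r² + … + r^3) = C₀ × r(1−r^3)/(1−r)
        = 4.246 × 0.3166 × (1 − 0.03173) / (1 − 0.3166) = 1.905 mg/L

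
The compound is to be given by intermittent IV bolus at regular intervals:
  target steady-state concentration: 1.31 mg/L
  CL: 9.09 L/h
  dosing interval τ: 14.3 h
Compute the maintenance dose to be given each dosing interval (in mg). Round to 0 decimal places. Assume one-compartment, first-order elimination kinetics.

At steady state, Dose/τ = Css × CL.
Dose = Css × CL × τ = 1.31 × 9.090 × 14.3 = 170.3 mg

170 mg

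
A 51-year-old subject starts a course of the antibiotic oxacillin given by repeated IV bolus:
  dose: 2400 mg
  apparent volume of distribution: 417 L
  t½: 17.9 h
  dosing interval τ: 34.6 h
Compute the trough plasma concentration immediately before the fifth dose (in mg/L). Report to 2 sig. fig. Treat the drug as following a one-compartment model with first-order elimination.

C₀ per dose = Dose / Vd = 2400 / 417 = 5.755 mg/L
k = ln2 / t½ = 0.693147 / 17.9 = 0.03872 h⁻¹
Fraction remaining after one interval: r = e^(−kτ) = e^(−0.03872 × 34.6) = 0.2619
Before dose 5, 4 doses have been given (aged 1τ, 2τ, 3τ, 4τ).
C_trough = C₀ × (r + r² + … + r^4) = C₀ × r(1−r^4)/(1−r)
        = 5.755 × 0.2619 × (1 − 0.004705) / (1 − 0.2619) = 2.032 mg/L

2.0 mg/L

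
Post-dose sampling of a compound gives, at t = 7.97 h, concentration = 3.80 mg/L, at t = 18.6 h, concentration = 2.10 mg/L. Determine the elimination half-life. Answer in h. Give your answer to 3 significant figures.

k = ln(C₁/C₂) / (t₂ − t₁) = ln(3.80/2.10) / (18.6 − 7.97)
  = 0.5931 / 10.63 = 0.05579 h⁻¹
t½ = ln2 / k = 0.693147 / 0.05579 = 12.42 h

12.4 h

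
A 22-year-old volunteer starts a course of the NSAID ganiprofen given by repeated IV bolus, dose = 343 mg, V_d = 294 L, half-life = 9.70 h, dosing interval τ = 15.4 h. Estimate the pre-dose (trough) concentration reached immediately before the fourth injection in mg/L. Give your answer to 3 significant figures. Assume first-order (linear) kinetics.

C₀ per dose = Dose / Vd = 343 / 294 = 1.167 mg/L
k = ln2 / t½ = 0.693147 / 9.70 = 0.07146 h⁻¹
Fraction remaining after one interval: r = e^(−kτ) = e^(−0.07146 × 15.4) = 0.3327
Before dose 4, 3 doses have been given (aged 1τ, 2τ, 3τ).
C_trough = C₀ × (r + r² + … + r^3) = C₀ × r(1−r^3)/(1−r)
        = 1.167 × 0.3327 × (1 − 0.03683) / (1 − 0.3327) = 0.5604 mg/L

0.560 mg/L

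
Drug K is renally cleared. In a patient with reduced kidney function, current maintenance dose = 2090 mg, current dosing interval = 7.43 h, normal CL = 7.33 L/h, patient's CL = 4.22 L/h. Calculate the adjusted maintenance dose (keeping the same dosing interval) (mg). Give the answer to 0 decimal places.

1203 mg

To keep the same average steady-state level, dosing rate must scale with clearance.
CL ratio = 4.22 / 7.33 = 0.5757
New dose (same interval) = 2090 × 0.5757 = 1203 mg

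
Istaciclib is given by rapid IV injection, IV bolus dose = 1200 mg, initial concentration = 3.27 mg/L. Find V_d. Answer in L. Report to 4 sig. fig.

Vd = Dose / C₀ = 1200 / 3.27 = 367.0 L

367.0 L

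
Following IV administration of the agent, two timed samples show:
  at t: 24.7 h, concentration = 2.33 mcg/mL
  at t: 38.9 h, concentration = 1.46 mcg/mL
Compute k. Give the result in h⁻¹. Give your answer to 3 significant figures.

0.0329 h⁻¹

k = ln(C₁/C₂) / (t₂ − t₁) = ln(2.33/1.46) / (38.9 − 24.7)
  = 0.4674 / 14.20 = 0.03292 h⁻¹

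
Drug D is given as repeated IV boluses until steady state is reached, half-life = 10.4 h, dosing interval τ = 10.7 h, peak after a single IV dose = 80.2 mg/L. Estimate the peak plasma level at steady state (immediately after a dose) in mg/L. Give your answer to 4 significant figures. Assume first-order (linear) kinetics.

157.3 mg/L

k = ln2 / t½ = 0.693147 / 10.4 = 0.06665 h⁻¹
e^(−kτ) = e^(−0.06665 × 10.7) = 0.4901
Accumulation ratio R = 1 / (1 − e^(−kτ)) = 1 / (1 − 0.4901) = 1.961
Steady-state peak = C₀ × R = 80.2 × 1.961 = 157.3 mg/L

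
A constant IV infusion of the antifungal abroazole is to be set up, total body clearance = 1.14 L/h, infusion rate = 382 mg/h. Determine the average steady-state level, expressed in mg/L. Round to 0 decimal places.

335 mg/L

At steady state Css = R₀ / CL = 382 / 1.140 = 335.1 mg/L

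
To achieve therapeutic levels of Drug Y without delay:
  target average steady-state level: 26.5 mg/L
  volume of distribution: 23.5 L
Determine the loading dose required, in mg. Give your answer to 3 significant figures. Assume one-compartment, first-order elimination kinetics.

LD = Css × Vd = 26.5 × 23.5 = 622.8 mg

623 mg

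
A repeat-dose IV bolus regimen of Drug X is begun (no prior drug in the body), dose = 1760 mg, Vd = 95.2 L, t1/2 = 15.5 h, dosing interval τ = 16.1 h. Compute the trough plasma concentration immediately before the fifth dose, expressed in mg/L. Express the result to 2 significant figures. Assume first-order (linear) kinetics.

C₀ per dose = Dose / Vd = 1760 / 95.2 = 18.49 mg/L
k = ln2 / t½ = 0.693147 / 15.5 = 0.04472 h⁻¹
Fraction remaining after one interval: r = e^(−kτ) = e^(−0.04472 × 16.1) = 0.4868
Before dose 5, 4 doses have been given (aged 1τ, 2τ, 3τ, 4τ).
C_trough = C₀ × (r + r² + … + r^4) = C₀ × r(1−r^4)/(1−r)
        = 18.49 × 0.4868 × (1 − 0.05616) / (1 − 0.4868) = 16.55 mg/L

17 mg/L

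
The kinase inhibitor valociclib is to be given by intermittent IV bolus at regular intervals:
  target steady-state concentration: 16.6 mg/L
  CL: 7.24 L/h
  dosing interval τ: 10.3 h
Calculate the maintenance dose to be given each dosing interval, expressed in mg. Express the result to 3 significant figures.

At steady state, Dose/τ = Css × CL.
Dose = Css × CL × τ = 16.6 × 7.240 × 10.3 = 1238 mg

1240 mg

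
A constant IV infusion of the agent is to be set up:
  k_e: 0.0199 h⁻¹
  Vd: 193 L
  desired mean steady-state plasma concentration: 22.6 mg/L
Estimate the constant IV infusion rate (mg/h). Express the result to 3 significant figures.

86.8 mg/h

CL = k × Vd = 0.01990 × 193 = 3.841 L/h
At steady state, infusion rate R₀ = Css × CL = 22.6 × 3.841 = 86.81 mg/h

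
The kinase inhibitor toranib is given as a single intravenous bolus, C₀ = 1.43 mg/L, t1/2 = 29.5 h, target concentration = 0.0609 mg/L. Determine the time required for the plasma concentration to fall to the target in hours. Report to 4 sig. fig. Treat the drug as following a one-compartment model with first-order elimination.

134.3 h

k = ln2 / t½ = 0.693147 / 29.5 = 0.02350 h⁻¹
t = ln(C₀ / C) / k = ln(1.430 / 0.0609) / 0.02350
  = ln(23.48) / 0.02350 = 3.156 / 0.02350 = 134.3 h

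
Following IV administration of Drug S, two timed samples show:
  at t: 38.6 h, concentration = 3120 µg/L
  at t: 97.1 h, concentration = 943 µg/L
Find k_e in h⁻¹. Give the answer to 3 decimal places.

k = ln(C₁/C₂) / (t₂ − t₁) = ln(3120/943) / (97.1 − 38.6)
  = 1.197 / 58.50 = 0.02046 h⁻¹

0.020 h⁻¹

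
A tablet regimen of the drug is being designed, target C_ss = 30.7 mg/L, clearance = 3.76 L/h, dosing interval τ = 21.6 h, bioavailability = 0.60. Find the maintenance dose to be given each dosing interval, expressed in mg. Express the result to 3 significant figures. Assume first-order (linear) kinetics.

At steady state, F × (Dose/τ) = Css × CL.
Dose = Css × CL × τ / F = 30.7 × 3.760 × 21.6 / 0.60 = 4156 mg

4160 mg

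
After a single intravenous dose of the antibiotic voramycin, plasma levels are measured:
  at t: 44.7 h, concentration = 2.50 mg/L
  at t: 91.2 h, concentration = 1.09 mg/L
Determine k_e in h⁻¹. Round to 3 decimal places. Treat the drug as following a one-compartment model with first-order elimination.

k = ln(C₁/C₂) / (t₂ − t₁) = ln(2.50/1.09) / (91.2 − 44.7)
  = 0.8301 / 46.50 = 0.01785 h⁻¹

0.018 h⁻¹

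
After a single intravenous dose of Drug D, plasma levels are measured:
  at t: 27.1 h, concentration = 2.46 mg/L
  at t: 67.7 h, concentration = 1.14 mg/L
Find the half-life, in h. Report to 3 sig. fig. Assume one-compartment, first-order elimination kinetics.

k = ln(C₁/C₂) / (t₂ − t₁) = ln(2.46/1.14) / (67.7 − 27.1)
  = 0.7691 / 40.60 = 0.01894 h⁻¹
t½ = ln2 / k = 0.693147 / 0.01894 = 36.60 h

36.6 h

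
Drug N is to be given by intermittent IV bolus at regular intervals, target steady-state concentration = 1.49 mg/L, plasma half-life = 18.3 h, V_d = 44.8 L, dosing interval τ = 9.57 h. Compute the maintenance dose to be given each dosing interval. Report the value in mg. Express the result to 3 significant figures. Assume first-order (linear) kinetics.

k = ln2 / t½ = 0.693147 / 18.3 = 0.03788 h⁻¹
CL = k × Vd = 0.03788 × 44.8 = 1.697 L/h
At steady state, Dose/τ = Css × CL.
Dose = Css × CL × τ = 1.49 × 1.697 × 9.57 = 24.20 mg

24.2 mg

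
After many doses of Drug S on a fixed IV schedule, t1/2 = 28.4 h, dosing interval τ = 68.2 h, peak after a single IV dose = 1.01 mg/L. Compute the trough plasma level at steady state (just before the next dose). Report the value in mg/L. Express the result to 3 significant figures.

k = ln2 / t½ = 0.693147 / 28.4 = 0.02441 h⁻¹
e^(−kτ) = e^(−0.02441 × 68.2) = 0.1892
Accumulation ratio R = 1 / (1 − e^(−kτ)) = 1 / (1 − 0.1892) = 1.233
Steady-state trough = C₀ × R × e^(−kτ) = 1.01 × 1.233 × 0.1892 = 0.2356 mg/L

0.236 mg/L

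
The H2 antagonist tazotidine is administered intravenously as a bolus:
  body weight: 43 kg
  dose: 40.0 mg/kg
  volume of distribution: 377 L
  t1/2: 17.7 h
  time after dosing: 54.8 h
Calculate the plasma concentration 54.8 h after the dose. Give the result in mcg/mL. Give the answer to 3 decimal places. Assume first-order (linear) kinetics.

Total dose = 40.0 × 43 = 1720 mg
C₀ = Dose / Vd = 1720 / 377 = 4.562 mg/L
k = ln2 / t½ = 0.693147 / 17.7 = 0.03916 h⁻¹
C = C₀ · e^(−k·t) = 4.562 × e^(−0.03916 × 54.8)
  = 4.562 × 0.1170 = 0.5338 mg/L
(0.5338 mg/L = 0.5338 mcg/mL)

0.534 mcg/mL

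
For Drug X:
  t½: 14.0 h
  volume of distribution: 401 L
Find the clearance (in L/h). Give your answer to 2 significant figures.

20 L/h

k = ln2 / t½ = 0.693147 / 14.0 = 0.04951 h⁻¹
CL = k × Vd = 0.04951 × 401 = 19.85 L/h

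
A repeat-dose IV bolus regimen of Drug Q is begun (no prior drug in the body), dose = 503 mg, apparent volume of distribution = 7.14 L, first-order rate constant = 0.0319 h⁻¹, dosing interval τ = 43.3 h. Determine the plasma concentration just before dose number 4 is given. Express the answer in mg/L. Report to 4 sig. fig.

C₀ per dose = Dose / Vd = 503 / 7.14 = 70.45 mg/L
Fraction remaining after one interval: r = e^(−kτ) = e^(−0.03190 × 43.3) = 0.2513
Before dose 4, 3 doses have been given (aged 1τ, 2τ, 3τ).
C_trough = C₀ × (r + r² + … + r^3) = C₀ × r(1−r^3)/(1−r)
        = 70.45 × 0.2513 × (1 − 0.01587) / (1 − 0.2513) = 23.27 mg/L

23.27 mg/L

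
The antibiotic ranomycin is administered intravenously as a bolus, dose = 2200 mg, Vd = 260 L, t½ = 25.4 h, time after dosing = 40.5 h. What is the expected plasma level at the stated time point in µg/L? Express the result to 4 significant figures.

C₀ = Dose / Vd = 2200 / 260 = 8.462 mg/L
k = ln2 / t½ = 0.693147 / 25.4 = 0.02729 h⁻¹
C = C₀ · e^(−k·t) = 8.462 × e^(−0.02729 × 40.5)
  = 8.462 × 0.3311 = 2.802 mg/L
Convert: 2.802 mg/L × 1000 = 2802 µg/L

2802 µg/L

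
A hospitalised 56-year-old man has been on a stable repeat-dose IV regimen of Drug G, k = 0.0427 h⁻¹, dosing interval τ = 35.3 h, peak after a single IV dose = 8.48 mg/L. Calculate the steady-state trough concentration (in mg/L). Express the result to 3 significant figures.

2.41 mg/L

e^(−kτ) = e^(−0.04270 × 35.3) = 0.2215
Accumulation ratio R = 1 / (1 − e^(−kτ)) = 1 / (1 − 0.2215) = 1.285
Steady-state trough = C₀ × R × e^(−kτ) = 8.48 × 1.285 × 0.2215 = 2.414 mg/L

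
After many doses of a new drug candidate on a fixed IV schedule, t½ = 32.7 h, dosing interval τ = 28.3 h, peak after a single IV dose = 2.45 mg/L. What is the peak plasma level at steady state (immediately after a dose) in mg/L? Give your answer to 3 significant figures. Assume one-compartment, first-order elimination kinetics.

k = ln2 / t½ = 0.693147 / 32.7 = 0.02120 h⁻¹
e^(−kτ) = e^(−0.02120 × 28.3) = 0.5488
Accumulation ratio R = 1 / (1 − e^(−kτ)) = 1 / (1 − 0.5488) = 2.216
Steady-state peak = C₀ × R = 2.45 × 2.216 = 5.429 mg/L

5.43 mg/L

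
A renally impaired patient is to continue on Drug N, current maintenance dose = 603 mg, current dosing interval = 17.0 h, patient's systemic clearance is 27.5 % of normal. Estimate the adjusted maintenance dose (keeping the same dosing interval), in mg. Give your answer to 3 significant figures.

166 mg

To keep the same average steady-state level, dosing rate must scale with clearance.
CL ratio = 27.5 / 100 = 0.2750
New dose (same interval) = 603 × 0.2750 = 165.8 mg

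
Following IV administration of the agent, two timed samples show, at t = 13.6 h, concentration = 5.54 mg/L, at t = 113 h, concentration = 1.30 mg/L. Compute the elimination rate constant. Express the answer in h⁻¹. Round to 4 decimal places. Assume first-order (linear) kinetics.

k = ln(C₁/C₂) / (t₂ − t₁) = ln(5.54/1.30) / (113 − 13.6)
  = 1.450 / 99.40 = 0.01459 h⁻¹

0.0146 h⁻¹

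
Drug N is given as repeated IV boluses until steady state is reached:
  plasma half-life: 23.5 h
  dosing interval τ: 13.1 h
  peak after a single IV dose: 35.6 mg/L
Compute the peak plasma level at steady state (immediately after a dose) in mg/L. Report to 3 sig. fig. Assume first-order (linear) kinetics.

111 mg/L

k = ln2 / t½ = 0.693147 / 23.5 = 0.02950 h⁻¹
e^(−kτ) = e^(−0.02950 × 13.1) = 0.6795
Accumulation ratio R = 1 / (1 − e^(−kτ)) = 1 / (1 − 0.6795) = 3.120
Steady-state peak = C₀ × R = 35.6 × 3.120 = 111.1 mg/L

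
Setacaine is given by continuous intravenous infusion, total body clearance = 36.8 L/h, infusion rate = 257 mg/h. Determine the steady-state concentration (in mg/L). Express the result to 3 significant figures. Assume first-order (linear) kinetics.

At steady state Css = R₀ / CL = 257 / 36.80 = 6.984 mg/L

6.98 mg/L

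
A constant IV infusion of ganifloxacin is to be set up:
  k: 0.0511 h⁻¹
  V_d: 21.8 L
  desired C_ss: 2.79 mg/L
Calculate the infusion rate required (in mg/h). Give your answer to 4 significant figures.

3.108 mg/h

CL = k × Vd = 0.05110 × 21.8 = 1.114 L/h
At steady state, infusion rate R₀ = Css × CL = 2.79 × 1.114 = 3.108 mg/h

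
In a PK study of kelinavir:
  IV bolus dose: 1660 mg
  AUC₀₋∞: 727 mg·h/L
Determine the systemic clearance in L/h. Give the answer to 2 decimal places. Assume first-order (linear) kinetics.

CL = Dose / AUC = 1660 / 727 = 2.283 L/h

2.28 L/h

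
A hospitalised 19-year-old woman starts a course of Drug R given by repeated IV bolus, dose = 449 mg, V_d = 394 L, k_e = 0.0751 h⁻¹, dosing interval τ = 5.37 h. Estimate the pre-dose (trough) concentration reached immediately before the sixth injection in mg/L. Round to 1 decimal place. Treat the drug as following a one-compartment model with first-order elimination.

C₀ per dose = Dose / Vd = 449 / 394 = 1.140 mg/L
Fraction remaining after one interval: r = e^(−kτ) = e^(−0.07510 × 5.37) = 0.6681
Before dose 6, 5 doses have been given (aged 1τ, 2τ, 3τ, 4τ, 5τ).
C_trough = C₀ × (r + r² + … + r^5) = C₀ × r(1−r^5)/(1−r)
        = 1.140 × 0.6681 × (1 − 0.1331) / (1 − 0.6681) = 1.989 mg/L

2.0 mg/L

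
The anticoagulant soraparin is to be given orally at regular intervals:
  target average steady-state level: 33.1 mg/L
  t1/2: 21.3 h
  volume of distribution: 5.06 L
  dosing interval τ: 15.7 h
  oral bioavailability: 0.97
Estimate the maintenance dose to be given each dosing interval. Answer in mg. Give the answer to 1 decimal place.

k = ln2 / t½ = 0.693147 / 21.3 = 0.03254 h⁻¹
CL = k × Vd = 0.03254 × 5.06 = 0.1647 L/h
At steady state, F × (Dose/τ) = Css × CL.
Dose = Css × CL × τ / F = 33.1 × 0.1647 × 15.7 / 0.97 = 88.24 mg

88.2 mg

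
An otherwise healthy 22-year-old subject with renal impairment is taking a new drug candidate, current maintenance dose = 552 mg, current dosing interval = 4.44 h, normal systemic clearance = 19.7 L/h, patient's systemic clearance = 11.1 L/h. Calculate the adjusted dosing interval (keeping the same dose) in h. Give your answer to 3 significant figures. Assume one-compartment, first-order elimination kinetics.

7.88 h

To keep the same average steady-state level, dosing rate must scale with clearance.
CL ratio = 11.1 / 19.7 = 0.5635
New interval (same dose) = 4.44 / 0.5635 = 7.879 h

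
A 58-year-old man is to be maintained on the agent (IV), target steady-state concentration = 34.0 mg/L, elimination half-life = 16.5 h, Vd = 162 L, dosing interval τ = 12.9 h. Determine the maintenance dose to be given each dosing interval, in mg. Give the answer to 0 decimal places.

k = ln2 / t½ = 0.693147 / 16.5 = 0.04201 h⁻¹
CL = k × Vd = 0.04201 × 162 = 6.806 L/h
At steady state, Dose/τ = Css × CL.
Dose = Css × CL × τ = 34.0 × 6.806 × 12.9 = 2985 mg

2985 mg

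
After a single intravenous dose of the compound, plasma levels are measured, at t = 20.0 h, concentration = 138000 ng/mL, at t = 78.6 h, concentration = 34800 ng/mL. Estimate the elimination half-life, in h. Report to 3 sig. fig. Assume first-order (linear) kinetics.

k = ln(C₁/C₂) / (t₂ − t₁) = ln(138000/34800) / (78.6 − 20.0)
  = 1.378 / 58.60 = 0.02352 h⁻¹
t½ = ln2 / k = 0.693147 / 0.02352 = 29.47 h

29.5 h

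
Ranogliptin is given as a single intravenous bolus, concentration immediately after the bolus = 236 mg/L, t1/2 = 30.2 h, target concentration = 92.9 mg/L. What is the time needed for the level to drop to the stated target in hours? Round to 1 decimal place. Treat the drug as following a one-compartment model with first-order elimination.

40.6 h

k = ln2 / t½ = 0.693147 / 30.2 = 0.02295 h⁻¹
t = ln(C₀ / C) / k = ln(236.0 / 92.9) / 0.02295
  = ln(2.540) / 0.02295 = 0.9322 / 0.02295 = 40.62 h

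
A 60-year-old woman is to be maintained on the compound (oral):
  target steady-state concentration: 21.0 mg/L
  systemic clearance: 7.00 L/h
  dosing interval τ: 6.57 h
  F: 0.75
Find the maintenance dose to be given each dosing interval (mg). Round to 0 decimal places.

1288 mg

At steady state, F × (Dose/τ) = Css × CL.
Dose = Css × CL × τ / F = 21.0 × 7.000 × 6.57 / 0.75 = 1288 mg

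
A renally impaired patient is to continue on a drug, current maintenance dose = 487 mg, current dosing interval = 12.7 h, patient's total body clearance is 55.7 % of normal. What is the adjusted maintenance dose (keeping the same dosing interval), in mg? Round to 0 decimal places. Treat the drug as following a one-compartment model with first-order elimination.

To keep the same average steady-state level, dosing rate must scale with clearance.
CL ratio = 55.7 / 100 = 0.5570
New dose (same interval) = 487 × 0.5570 = 271.3 mg

271 mg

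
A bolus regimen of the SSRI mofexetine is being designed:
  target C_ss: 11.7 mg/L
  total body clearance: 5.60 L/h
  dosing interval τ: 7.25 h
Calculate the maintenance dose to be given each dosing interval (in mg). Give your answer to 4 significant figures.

475.0 mg

At steady state, Dose/τ = Css × CL.
Dose = Css × CL × τ = 11.7 × 5.600 × 7.25 = 475.0 mg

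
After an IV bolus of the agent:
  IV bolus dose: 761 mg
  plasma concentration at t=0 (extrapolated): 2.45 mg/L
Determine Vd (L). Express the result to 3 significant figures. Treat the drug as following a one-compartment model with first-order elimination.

311 L

Vd = Dose / C₀ = 761.0 / 2.45 = 310.6 L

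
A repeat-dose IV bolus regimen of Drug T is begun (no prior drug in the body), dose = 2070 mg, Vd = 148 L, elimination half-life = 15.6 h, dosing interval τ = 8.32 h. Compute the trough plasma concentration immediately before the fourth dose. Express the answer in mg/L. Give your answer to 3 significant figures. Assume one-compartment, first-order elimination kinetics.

C₀ per dose = Dose / Vd = 2070 / 148 = 13.99 mg/L
k = ln2 / t½ = 0.693147 / 15.6 = 0.04443 h⁻¹
Fraction remaining after one interval: r = e^(−kτ) = e^(−0.04443 × 8.32) = 0.6910
Before dose 4, 3 doses have been given (aged 1τ, 2τ, 3τ).
C_trough = C₀ × (r + r² + … + r^3) = C₀ × r(1−r^3)/(1−r)
        = 13.99 × 0.6910 × (1 − 0.3299) / (1 − 0.6910) = 20.96 mg/L

21.0 mg/L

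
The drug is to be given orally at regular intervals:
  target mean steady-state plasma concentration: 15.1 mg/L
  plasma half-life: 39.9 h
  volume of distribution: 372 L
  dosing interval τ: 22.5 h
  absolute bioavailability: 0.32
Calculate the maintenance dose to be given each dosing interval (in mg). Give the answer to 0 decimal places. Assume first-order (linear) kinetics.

k = ln2 / t½ = 0.693147 / 39.9 = 0.01737 h⁻¹
CL = k × Vd = 0.01737 × 372 = 6.462 L/h
At steady state, F × (Dose/τ) = Css × CL.
Dose = Css × CL × τ / F = 15.1 × 6.462 × 22.5 / 0.32 = 6861 mg

6861 mg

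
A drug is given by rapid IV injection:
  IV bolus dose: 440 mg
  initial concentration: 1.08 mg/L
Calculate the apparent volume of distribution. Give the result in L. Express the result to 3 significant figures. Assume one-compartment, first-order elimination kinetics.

407 L

Vd = Dose / C₀ = 440.0 / 1.08 = 407.4 L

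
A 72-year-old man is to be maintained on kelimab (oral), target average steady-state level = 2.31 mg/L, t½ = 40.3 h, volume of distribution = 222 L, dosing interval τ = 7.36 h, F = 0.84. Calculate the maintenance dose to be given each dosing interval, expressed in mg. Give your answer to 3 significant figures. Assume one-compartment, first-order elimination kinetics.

k = ln2 / t½ = 0.693147 / 40.3 = 0.01720 h⁻¹
CL = k × Vd = 0.01720 × 222 = 3.818 L/h
At steady state, F × (Dose/τ) = Css × CL.
Dose = Css × CL × τ / F = 2.31 × 3.818 × 7.36 / 0.84 = 77.28 mg

77.3 mg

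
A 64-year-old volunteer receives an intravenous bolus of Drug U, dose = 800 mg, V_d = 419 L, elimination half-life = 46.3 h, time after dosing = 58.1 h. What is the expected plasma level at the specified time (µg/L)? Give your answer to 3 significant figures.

C₀ = Dose / Vd = 800.0 / 419 = 1.909 mg/L
k = ln2 / t½ = 0.693147 / 46.3 = 0.01497 h⁻¹
C = C₀ · e^(−k·t) = 1.909 × e^(−0.01497 × 58.1)
  = 1.909 × 0.4191 = 0.8001 mg/L
Convert: 0.8001 mg/L × 1000 = 800.1 µg/L

800 µg/L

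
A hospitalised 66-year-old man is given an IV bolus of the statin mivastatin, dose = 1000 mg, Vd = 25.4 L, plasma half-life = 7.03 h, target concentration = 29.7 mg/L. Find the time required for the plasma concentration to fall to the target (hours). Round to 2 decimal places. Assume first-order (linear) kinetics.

2.86 h

C₀ = Dose / Vd = 1000 / 25.4 = 39.37 mg/L
k = ln2 / t½ = 0.693147 / 7.03 = 0.09860 h⁻¹
t = ln(C₀ / C) / k = ln(39.37 / 29.7) / 0.09860
  = ln(1.326) / 0.09860 = 0.2822 / 0.09860 = 2.862 h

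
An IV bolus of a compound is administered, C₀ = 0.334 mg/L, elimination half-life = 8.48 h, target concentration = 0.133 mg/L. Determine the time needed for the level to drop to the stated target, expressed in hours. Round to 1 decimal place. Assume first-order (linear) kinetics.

k = ln2 / t½ = 0.693147 / 8.48 = 0.08174 h⁻¹
t = ln(C₀ / C) / k = ln(0.3340 / 0.133) / 0.08174
  = ln(2.511) / 0.08174 = 0.9207 / 0.08174 = 11.26 h

11.3 h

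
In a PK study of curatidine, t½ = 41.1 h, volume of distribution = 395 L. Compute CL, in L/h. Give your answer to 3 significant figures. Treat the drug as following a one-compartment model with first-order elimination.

k = ln2 / t½ = 0.693147 / 41.1 = 0.01686 h⁻¹
CL = k × Vd = 0.01686 × 395 = 6.660 L/h

6.66 L/h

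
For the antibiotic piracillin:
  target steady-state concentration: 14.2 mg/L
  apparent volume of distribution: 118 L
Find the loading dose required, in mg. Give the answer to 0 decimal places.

LD = Css × Vd = 14.2 × 118 = 1676 mg

1676 mg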